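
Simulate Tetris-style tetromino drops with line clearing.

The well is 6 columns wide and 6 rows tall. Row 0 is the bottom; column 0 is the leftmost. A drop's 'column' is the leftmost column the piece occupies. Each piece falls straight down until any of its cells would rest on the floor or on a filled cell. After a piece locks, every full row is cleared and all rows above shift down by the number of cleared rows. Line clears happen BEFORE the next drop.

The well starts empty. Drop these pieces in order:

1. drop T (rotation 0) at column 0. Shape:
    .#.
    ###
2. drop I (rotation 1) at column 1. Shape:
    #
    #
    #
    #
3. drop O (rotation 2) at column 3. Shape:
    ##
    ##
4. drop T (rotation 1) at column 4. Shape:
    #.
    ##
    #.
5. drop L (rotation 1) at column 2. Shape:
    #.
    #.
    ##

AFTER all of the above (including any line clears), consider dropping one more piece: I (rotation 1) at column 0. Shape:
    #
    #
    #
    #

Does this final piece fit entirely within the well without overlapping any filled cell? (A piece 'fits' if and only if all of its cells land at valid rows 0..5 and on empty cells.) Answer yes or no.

Drop 1: T rot0 at col 0 lands with bottom-row=0; cleared 0 line(s) (total 0); column heights now [1 2 1 0 0 0], max=2
Drop 2: I rot1 at col 1 lands with bottom-row=2; cleared 0 line(s) (total 0); column heights now [1 6 1 0 0 0], max=6
Drop 3: O rot2 at col 3 lands with bottom-row=0; cleared 0 line(s) (total 0); column heights now [1 6 1 2 2 0], max=6
Drop 4: T rot1 at col 4 lands with bottom-row=2; cleared 0 line(s) (total 0); column heights now [1 6 1 2 5 4], max=6
Drop 5: L rot1 at col 2 lands with bottom-row=2; cleared 0 line(s) (total 0); column heights now [1 6 5 3 5 4], max=6
Test piece I rot1 at col 0 (width 1): heights before test = [1 6 5 3 5 4]; fits = True

Answer: yes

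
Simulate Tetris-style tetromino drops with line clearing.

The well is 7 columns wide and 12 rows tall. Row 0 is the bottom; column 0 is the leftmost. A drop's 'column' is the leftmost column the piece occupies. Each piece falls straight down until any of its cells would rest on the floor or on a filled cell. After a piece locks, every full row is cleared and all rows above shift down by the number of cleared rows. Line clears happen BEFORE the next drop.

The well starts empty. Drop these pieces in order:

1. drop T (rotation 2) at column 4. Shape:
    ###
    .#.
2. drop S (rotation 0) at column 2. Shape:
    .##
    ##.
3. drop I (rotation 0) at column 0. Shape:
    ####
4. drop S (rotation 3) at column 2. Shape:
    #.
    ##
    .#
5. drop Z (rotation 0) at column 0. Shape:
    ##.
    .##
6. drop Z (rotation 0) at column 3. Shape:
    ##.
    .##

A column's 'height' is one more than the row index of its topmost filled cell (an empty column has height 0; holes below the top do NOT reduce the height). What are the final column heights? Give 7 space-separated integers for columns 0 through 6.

Answer: 9 9 8 7 7 6 2

Derivation:
Drop 1: T rot2 at col 4 lands with bottom-row=0; cleared 0 line(s) (total 0); column heights now [0 0 0 0 2 2 2], max=2
Drop 2: S rot0 at col 2 lands with bottom-row=1; cleared 0 line(s) (total 0); column heights now [0 0 2 3 3 2 2], max=3
Drop 3: I rot0 at col 0 lands with bottom-row=3; cleared 0 line(s) (total 0); column heights now [4 4 4 4 3 2 2], max=4
Drop 4: S rot3 at col 2 lands with bottom-row=4; cleared 0 line(s) (total 0); column heights now [4 4 7 6 3 2 2], max=7
Drop 5: Z rot0 at col 0 lands with bottom-row=7; cleared 0 line(s) (total 0); column heights now [9 9 8 6 3 2 2], max=9
Drop 6: Z rot0 at col 3 lands with bottom-row=5; cleared 0 line(s) (total 0); column heights now [9 9 8 7 7 6 2], max=9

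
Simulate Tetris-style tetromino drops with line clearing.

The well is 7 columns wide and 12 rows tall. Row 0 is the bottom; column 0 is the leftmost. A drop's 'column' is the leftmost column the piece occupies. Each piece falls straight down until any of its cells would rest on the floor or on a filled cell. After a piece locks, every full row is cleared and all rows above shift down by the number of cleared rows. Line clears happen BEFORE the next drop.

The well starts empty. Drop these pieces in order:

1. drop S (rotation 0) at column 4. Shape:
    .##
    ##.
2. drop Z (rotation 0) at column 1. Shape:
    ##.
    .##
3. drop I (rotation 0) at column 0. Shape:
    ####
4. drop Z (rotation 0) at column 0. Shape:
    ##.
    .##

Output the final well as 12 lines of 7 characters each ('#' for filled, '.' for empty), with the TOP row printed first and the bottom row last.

Drop 1: S rot0 at col 4 lands with bottom-row=0; cleared 0 line(s) (total 0); column heights now [0 0 0 0 1 2 2], max=2
Drop 2: Z rot0 at col 1 lands with bottom-row=0; cleared 0 line(s) (total 0); column heights now [0 2 2 1 1 2 2], max=2
Drop 3: I rot0 at col 0 lands with bottom-row=2; cleared 0 line(s) (total 0); column heights now [3 3 3 3 1 2 2], max=3
Drop 4: Z rot0 at col 0 lands with bottom-row=3; cleared 0 line(s) (total 0); column heights now [5 5 4 3 1 2 2], max=5

Answer: .......
.......
.......
.......
.......
.......
.......
##.....
.##....
####...
.##..##
..####.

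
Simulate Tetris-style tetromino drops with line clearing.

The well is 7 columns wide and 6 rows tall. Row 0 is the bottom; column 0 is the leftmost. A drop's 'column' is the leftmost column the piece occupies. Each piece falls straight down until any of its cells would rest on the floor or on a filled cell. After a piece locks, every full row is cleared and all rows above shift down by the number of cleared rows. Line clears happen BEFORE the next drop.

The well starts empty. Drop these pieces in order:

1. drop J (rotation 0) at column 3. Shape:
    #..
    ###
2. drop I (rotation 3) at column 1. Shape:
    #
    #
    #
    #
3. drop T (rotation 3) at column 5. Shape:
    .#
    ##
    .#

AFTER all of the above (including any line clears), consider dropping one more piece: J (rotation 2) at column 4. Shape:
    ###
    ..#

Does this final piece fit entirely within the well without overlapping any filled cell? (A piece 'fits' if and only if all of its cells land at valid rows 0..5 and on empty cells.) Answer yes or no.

Answer: yes

Derivation:
Drop 1: J rot0 at col 3 lands with bottom-row=0; cleared 0 line(s) (total 0); column heights now [0 0 0 2 1 1 0], max=2
Drop 2: I rot3 at col 1 lands with bottom-row=0; cleared 0 line(s) (total 0); column heights now [0 4 0 2 1 1 0], max=4
Drop 3: T rot3 at col 5 lands with bottom-row=0; cleared 0 line(s) (total 0); column heights now [0 4 0 2 1 2 3], max=4
Test piece J rot2 at col 4 (width 3): heights before test = [0 4 0 2 1 2 3]; fits = True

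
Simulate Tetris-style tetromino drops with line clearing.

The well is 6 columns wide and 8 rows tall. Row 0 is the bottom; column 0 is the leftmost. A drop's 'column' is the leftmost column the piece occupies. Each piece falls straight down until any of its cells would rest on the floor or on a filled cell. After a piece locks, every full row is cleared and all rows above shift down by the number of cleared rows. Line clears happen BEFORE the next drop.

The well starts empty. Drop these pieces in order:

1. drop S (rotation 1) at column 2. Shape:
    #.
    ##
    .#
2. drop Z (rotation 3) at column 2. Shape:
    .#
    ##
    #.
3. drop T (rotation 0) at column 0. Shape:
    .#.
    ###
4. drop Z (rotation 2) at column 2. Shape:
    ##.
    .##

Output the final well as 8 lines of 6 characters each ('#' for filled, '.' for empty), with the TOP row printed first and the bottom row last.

Answer: ..##..
.#.##.
####..
..##..
..#...
..#...
..##..
...#..

Derivation:
Drop 1: S rot1 at col 2 lands with bottom-row=0; cleared 0 line(s) (total 0); column heights now [0 0 3 2 0 0], max=3
Drop 2: Z rot3 at col 2 lands with bottom-row=3; cleared 0 line(s) (total 0); column heights now [0 0 5 6 0 0], max=6
Drop 3: T rot0 at col 0 lands with bottom-row=5; cleared 0 line(s) (total 0); column heights now [6 7 6 6 0 0], max=7
Drop 4: Z rot2 at col 2 lands with bottom-row=6; cleared 0 line(s) (total 0); column heights now [6 7 8 8 7 0], max=8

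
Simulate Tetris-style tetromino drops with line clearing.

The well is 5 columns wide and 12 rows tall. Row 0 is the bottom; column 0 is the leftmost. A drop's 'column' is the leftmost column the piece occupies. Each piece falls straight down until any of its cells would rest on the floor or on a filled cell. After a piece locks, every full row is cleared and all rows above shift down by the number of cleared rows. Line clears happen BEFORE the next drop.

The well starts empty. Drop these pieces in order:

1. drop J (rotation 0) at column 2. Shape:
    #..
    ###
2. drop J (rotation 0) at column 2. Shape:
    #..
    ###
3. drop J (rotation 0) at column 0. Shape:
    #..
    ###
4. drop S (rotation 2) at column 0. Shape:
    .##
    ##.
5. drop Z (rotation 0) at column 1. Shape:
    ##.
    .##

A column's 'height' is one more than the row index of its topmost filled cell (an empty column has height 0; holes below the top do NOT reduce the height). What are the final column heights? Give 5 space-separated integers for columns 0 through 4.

Drop 1: J rot0 at col 2 lands with bottom-row=0; cleared 0 line(s) (total 0); column heights now [0 0 2 1 1], max=2
Drop 2: J rot0 at col 2 lands with bottom-row=2; cleared 0 line(s) (total 0); column heights now [0 0 4 3 3], max=4
Drop 3: J rot0 at col 0 lands with bottom-row=4; cleared 0 line(s) (total 0); column heights now [6 5 5 3 3], max=6
Drop 4: S rot2 at col 0 lands with bottom-row=6; cleared 0 line(s) (total 0); column heights now [7 8 8 3 3], max=8
Drop 5: Z rot0 at col 1 lands with bottom-row=8; cleared 0 line(s) (total 0); column heights now [7 10 10 9 3], max=10

Answer: 7 10 10 9 3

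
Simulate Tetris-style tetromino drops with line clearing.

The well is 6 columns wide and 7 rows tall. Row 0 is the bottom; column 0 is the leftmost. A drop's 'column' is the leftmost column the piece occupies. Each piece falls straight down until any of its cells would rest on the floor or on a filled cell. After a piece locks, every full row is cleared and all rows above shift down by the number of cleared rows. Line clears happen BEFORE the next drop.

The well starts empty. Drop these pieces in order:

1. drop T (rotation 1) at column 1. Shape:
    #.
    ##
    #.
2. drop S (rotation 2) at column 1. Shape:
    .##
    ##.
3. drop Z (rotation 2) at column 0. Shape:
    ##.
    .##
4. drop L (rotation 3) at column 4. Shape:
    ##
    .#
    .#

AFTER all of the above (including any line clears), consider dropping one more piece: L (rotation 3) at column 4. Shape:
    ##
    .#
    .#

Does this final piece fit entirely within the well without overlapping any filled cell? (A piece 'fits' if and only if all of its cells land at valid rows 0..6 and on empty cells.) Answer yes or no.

Answer: yes

Derivation:
Drop 1: T rot1 at col 1 lands with bottom-row=0; cleared 0 line(s) (total 0); column heights now [0 3 2 0 0 0], max=3
Drop 2: S rot2 at col 1 lands with bottom-row=3; cleared 0 line(s) (total 0); column heights now [0 4 5 5 0 0], max=5
Drop 3: Z rot2 at col 0 lands with bottom-row=5; cleared 0 line(s) (total 0); column heights now [7 7 6 5 0 0], max=7
Drop 4: L rot3 at col 4 lands with bottom-row=0; cleared 0 line(s) (total 0); column heights now [7 7 6 5 3 3], max=7
Test piece L rot3 at col 4 (width 2): heights before test = [7 7 6 5 3 3]; fits = True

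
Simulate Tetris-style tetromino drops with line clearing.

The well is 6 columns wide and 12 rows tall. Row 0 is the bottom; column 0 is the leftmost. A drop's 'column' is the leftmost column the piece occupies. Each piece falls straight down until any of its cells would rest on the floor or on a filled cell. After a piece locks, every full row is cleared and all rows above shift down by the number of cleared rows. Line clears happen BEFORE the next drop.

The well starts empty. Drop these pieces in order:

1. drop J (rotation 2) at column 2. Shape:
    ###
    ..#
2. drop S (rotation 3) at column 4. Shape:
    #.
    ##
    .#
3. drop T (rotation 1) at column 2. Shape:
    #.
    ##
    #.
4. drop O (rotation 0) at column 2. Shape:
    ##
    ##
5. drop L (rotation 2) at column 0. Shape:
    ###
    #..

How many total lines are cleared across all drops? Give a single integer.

Drop 1: J rot2 at col 2 lands with bottom-row=0; cleared 0 line(s) (total 0); column heights now [0 0 2 2 2 0], max=2
Drop 2: S rot3 at col 4 lands with bottom-row=1; cleared 0 line(s) (total 0); column heights now [0 0 2 2 4 3], max=4
Drop 3: T rot1 at col 2 lands with bottom-row=2; cleared 0 line(s) (total 0); column heights now [0 0 5 4 4 3], max=5
Drop 4: O rot0 at col 2 lands with bottom-row=5; cleared 0 line(s) (total 0); column heights now [0 0 7 7 4 3], max=7
Drop 5: L rot2 at col 0 lands with bottom-row=6; cleared 0 line(s) (total 0); column heights now [8 8 8 7 4 3], max=8

Answer: 0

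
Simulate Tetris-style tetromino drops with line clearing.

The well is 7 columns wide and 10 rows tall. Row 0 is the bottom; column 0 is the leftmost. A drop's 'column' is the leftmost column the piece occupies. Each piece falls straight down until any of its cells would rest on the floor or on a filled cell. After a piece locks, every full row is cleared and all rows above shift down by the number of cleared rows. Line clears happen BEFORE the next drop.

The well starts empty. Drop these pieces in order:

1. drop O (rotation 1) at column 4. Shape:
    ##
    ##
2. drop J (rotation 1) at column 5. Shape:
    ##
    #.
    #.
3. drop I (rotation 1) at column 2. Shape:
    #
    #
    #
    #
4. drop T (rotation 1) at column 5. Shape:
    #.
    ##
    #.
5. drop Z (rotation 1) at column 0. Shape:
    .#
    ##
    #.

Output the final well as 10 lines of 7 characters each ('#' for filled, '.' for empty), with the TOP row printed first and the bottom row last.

Answer: .......
.......
.....#.
.....##
.....#.
.....##
..#..#.
.##..#.
###.##.
#.#.##.

Derivation:
Drop 1: O rot1 at col 4 lands with bottom-row=0; cleared 0 line(s) (total 0); column heights now [0 0 0 0 2 2 0], max=2
Drop 2: J rot1 at col 5 lands with bottom-row=2; cleared 0 line(s) (total 0); column heights now [0 0 0 0 2 5 5], max=5
Drop 3: I rot1 at col 2 lands with bottom-row=0; cleared 0 line(s) (total 0); column heights now [0 0 4 0 2 5 5], max=5
Drop 4: T rot1 at col 5 lands with bottom-row=5; cleared 0 line(s) (total 0); column heights now [0 0 4 0 2 8 7], max=8
Drop 5: Z rot1 at col 0 lands with bottom-row=0; cleared 0 line(s) (total 0); column heights now [2 3 4 0 2 8 7], max=8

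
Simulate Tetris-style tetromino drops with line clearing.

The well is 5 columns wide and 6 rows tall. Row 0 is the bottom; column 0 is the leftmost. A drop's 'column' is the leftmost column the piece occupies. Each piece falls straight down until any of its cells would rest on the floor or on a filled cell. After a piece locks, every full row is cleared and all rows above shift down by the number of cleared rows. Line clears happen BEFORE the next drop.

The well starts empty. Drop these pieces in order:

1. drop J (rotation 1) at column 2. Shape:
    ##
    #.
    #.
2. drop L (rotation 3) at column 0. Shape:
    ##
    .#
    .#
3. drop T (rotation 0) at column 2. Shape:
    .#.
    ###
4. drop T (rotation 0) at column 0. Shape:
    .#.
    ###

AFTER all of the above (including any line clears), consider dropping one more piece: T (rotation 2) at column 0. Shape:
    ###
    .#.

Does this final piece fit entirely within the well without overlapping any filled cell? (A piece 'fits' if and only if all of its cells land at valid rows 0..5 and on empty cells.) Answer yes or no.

Drop 1: J rot1 at col 2 lands with bottom-row=0; cleared 0 line(s) (total 0); column heights now [0 0 3 3 0], max=3
Drop 2: L rot3 at col 0 lands with bottom-row=0; cleared 0 line(s) (total 0); column heights now [3 3 3 3 0], max=3
Drop 3: T rot0 at col 2 lands with bottom-row=3; cleared 0 line(s) (total 0); column heights now [3 3 4 5 4], max=5
Drop 4: T rot0 at col 0 lands with bottom-row=4; cleared 0 line(s) (total 0); column heights now [5 6 5 5 4], max=6
Test piece T rot2 at col 0 (width 3): heights before test = [5 6 5 5 4]; fits = False

Answer: no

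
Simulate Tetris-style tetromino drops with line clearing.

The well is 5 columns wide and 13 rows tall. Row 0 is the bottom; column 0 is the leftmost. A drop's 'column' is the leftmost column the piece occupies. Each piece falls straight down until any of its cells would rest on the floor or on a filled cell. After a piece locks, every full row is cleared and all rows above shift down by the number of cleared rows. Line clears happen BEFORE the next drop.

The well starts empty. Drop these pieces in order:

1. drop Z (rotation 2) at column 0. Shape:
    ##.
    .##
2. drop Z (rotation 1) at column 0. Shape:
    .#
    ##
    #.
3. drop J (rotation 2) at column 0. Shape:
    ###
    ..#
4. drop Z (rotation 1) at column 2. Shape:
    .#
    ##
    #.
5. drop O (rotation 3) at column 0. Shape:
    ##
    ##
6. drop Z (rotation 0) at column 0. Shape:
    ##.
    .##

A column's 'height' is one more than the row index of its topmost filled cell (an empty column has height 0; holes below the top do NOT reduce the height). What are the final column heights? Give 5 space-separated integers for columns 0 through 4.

Drop 1: Z rot2 at col 0 lands with bottom-row=0; cleared 0 line(s) (total 0); column heights now [2 2 1 0 0], max=2
Drop 2: Z rot1 at col 0 lands with bottom-row=2; cleared 0 line(s) (total 0); column heights now [4 5 1 0 0], max=5
Drop 3: J rot2 at col 0 lands with bottom-row=4; cleared 0 line(s) (total 0); column heights now [6 6 6 0 0], max=6
Drop 4: Z rot1 at col 2 lands with bottom-row=6; cleared 0 line(s) (total 0); column heights now [6 6 8 9 0], max=9
Drop 5: O rot3 at col 0 lands with bottom-row=6; cleared 0 line(s) (total 0); column heights now [8 8 8 9 0], max=9
Drop 6: Z rot0 at col 0 lands with bottom-row=8; cleared 0 line(s) (total 0); column heights now [10 10 9 9 0], max=10

Answer: 10 10 9 9 0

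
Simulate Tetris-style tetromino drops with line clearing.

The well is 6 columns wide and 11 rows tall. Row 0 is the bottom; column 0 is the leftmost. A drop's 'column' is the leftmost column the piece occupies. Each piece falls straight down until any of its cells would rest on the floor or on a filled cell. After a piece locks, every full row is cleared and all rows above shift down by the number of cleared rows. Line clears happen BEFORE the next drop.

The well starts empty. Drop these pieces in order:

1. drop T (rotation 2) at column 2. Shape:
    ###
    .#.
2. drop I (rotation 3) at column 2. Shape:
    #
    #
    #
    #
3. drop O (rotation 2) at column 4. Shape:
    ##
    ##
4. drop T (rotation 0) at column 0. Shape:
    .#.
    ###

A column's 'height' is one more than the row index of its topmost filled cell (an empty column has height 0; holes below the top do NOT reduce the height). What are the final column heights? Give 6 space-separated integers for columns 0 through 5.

Answer: 7 8 7 2 4 4

Derivation:
Drop 1: T rot2 at col 2 lands with bottom-row=0; cleared 0 line(s) (total 0); column heights now [0 0 2 2 2 0], max=2
Drop 2: I rot3 at col 2 lands with bottom-row=2; cleared 0 line(s) (total 0); column heights now [0 0 6 2 2 0], max=6
Drop 3: O rot2 at col 4 lands with bottom-row=2; cleared 0 line(s) (total 0); column heights now [0 0 6 2 4 4], max=6
Drop 4: T rot0 at col 0 lands with bottom-row=6; cleared 0 line(s) (total 0); column heights now [7 8 7 2 4 4], max=8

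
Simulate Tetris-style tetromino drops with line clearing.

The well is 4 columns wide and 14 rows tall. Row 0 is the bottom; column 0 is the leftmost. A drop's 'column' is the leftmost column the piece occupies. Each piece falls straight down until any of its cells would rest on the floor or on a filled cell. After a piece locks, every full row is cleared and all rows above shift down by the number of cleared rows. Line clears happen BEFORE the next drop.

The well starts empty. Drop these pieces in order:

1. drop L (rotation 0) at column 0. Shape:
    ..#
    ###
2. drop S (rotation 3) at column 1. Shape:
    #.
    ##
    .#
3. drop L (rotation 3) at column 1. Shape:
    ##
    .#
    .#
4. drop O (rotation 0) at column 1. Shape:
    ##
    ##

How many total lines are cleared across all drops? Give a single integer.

Answer: 0

Derivation:
Drop 1: L rot0 at col 0 lands with bottom-row=0; cleared 0 line(s) (total 0); column heights now [1 1 2 0], max=2
Drop 2: S rot3 at col 1 lands with bottom-row=2; cleared 0 line(s) (total 0); column heights now [1 5 4 0], max=5
Drop 3: L rot3 at col 1 lands with bottom-row=4; cleared 0 line(s) (total 0); column heights now [1 7 7 0], max=7
Drop 4: O rot0 at col 1 lands with bottom-row=7; cleared 0 line(s) (total 0); column heights now [1 9 9 0], max=9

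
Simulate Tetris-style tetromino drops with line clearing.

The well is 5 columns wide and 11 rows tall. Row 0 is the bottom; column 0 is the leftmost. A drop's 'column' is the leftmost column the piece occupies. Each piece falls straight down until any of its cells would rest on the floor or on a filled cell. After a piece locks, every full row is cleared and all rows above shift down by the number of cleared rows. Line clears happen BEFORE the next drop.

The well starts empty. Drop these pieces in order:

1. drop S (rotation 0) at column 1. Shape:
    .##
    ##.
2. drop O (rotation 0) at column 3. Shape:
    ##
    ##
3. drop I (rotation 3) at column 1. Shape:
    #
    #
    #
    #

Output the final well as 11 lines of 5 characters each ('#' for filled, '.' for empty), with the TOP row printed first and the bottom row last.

Answer: .....
.....
.....
.....
.....
.....
.#...
.#.##
.#.##
.###.
.##..

Derivation:
Drop 1: S rot0 at col 1 lands with bottom-row=0; cleared 0 line(s) (total 0); column heights now [0 1 2 2 0], max=2
Drop 2: O rot0 at col 3 lands with bottom-row=2; cleared 0 line(s) (total 0); column heights now [0 1 2 4 4], max=4
Drop 3: I rot3 at col 1 lands with bottom-row=1; cleared 0 line(s) (total 0); column heights now [0 5 2 4 4], max=5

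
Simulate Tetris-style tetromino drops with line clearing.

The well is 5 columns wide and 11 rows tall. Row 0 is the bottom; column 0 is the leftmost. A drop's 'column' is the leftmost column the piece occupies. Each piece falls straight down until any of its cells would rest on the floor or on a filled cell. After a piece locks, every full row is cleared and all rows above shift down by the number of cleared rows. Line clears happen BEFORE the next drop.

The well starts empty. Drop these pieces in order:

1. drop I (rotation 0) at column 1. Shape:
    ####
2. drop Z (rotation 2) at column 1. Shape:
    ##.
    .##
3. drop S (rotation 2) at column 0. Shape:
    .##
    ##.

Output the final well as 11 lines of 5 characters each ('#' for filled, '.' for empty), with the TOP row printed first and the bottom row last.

Drop 1: I rot0 at col 1 lands with bottom-row=0; cleared 0 line(s) (total 0); column heights now [0 1 1 1 1], max=1
Drop 2: Z rot2 at col 1 lands with bottom-row=1; cleared 0 line(s) (total 0); column heights now [0 3 3 2 1], max=3
Drop 3: S rot2 at col 0 lands with bottom-row=3; cleared 0 line(s) (total 0); column heights now [4 5 5 2 1], max=5

Answer: .....
.....
.....
.....
.....
.....
.##..
##...
.##..
..##.
.####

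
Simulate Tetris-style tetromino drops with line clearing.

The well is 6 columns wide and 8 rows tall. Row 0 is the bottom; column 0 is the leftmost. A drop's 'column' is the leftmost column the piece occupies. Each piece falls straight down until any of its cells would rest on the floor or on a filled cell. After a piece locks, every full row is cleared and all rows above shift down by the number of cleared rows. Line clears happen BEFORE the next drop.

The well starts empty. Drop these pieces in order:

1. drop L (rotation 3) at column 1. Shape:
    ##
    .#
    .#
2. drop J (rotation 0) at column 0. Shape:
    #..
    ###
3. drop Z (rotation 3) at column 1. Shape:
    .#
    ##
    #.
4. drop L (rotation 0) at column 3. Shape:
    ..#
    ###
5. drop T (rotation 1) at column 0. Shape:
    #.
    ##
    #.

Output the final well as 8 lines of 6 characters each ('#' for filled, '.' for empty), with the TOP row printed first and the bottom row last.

Answer: #.....
###...
###...
##....
###...
.##...
..#..#
..####

Derivation:
Drop 1: L rot3 at col 1 lands with bottom-row=0; cleared 0 line(s) (total 0); column heights now [0 3 3 0 0 0], max=3
Drop 2: J rot0 at col 0 lands with bottom-row=3; cleared 0 line(s) (total 0); column heights now [5 4 4 0 0 0], max=5
Drop 3: Z rot3 at col 1 lands with bottom-row=4; cleared 0 line(s) (total 0); column heights now [5 6 7 0 0 0], max=7
Drop 4: L rot0 at col 3 lands with bottom-row=0; cleared 0 line(s) (total 0); column heights now [5 6 7 1 1 2], max=7
Drop 5: T rot1 at col 0 lands with bottom-row=5; cleared 0 line(s) (total 0); column heights now [8 7 7 1 1 2], max=8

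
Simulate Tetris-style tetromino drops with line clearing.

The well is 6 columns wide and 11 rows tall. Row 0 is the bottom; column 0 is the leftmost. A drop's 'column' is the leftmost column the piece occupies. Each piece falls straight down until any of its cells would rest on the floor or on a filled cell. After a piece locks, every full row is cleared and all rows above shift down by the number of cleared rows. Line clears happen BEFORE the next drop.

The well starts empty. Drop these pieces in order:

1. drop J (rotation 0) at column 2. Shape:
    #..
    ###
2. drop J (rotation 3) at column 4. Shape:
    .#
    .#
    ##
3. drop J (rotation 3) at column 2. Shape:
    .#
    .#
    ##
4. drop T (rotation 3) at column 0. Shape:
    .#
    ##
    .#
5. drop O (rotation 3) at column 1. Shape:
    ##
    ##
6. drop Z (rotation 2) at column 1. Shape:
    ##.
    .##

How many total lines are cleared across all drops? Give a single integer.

Drop 1: J rot0 at col 2 lands with bottom-row=0; cleared 0 line(s) (total 0); column heights now [0 0 2 1 1 0], max=2
Drop 2: J rot3 at col 4 lands with bottom-row=1; cleared 0 line(s) (total 0); column heights now [0 0 2 1 2 4], max=4
Drop 3: J rot3 at col 2 lands with bottom-row=2; cleared 0 line(s) (total 0); column heights now [0 0 3 5 2 4], max=5
Drop 4: T rot3 at col 0 lands with bottom-row=0; cleared 0 line(s) (total 0); column heights now [2 3 3 5 2 4], max=5
Drop 5: O rot3 at col 1 lands with bottom-row=3; cleared 0 line(s) (total 0); column heights now [2 5 5 5 2 4], max=5
Drop 6: Z rot2 at col 1 lands with bottom-row=5; cleared 0 line(s) (total 0); column heights now [2 7 7 6 2 4], max=7

Answer: 0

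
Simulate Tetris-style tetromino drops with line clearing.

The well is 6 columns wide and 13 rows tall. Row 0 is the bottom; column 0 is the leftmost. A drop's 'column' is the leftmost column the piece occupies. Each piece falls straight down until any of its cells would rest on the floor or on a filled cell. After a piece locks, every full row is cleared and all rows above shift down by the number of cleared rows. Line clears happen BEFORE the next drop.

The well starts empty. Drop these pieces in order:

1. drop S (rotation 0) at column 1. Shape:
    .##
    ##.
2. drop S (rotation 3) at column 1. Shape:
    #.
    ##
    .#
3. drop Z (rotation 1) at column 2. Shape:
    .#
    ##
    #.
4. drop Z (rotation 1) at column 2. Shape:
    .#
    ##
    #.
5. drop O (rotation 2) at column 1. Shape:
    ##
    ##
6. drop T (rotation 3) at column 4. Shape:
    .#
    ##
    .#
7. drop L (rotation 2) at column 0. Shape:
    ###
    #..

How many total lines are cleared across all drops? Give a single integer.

Answer: 0

Derivation:
Drop 1: S rot0 at col 1 lands with bottom-row=0; cleared 0 line(s) (total 0); column heights now [0 1 2 2 0 0], max=2
Drop 2: S rot3 at col 1 lands with bottom-row=2; cleared 0 line(s) (total 0); column heights now [0 5 4 2 0 0], max=5
Drop 3: Z rot1 at col 2 lands with bottom-row=4; cleared 0 line(s) (total 0); column heights now [0 5 6 7 0 0], max=7
Drop 4: Z rot1 at col 2 lands with bottom-row=6; cleared 0 line(s) (total 0); column heights now [0 5 8 9 0 0], max=9
Drop 5: O rot2 at col 1 lands with bottom-row=8; cleared 0 line(s) (total 0); column heights now [0 10 10 9 0 0], max=10
Drop 6: T rot3 at col 4 lands with bottom-row=0; cleared 0 line(s) (total 0); column heights now [0 10 10 9 2 3], max=10
Drop 7: L rot2 at col 0 lands with bottom-row=9; cleared 0 line(s) (total 0); column heights now [11 11 11 9 2 3], max=11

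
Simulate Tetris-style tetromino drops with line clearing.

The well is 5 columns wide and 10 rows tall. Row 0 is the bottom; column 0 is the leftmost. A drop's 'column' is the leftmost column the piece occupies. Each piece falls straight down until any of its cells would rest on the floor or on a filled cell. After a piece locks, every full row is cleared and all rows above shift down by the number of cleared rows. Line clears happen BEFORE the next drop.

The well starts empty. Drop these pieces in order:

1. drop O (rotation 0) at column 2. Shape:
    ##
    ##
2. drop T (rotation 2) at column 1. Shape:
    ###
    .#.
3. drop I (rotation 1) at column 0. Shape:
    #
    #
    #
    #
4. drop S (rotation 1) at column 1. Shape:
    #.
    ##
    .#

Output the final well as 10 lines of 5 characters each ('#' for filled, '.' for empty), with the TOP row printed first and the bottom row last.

Answer: .....
.....
.....
.#...
.##..
..#..
####.
#.#..
#.##.
#.##.

Derivation:
Drop 1: O rot0 at col 2 lands with bottom-row=0; cleared 0 line(s) (total 0); column heights now [0 0 2 2 0], max=2
Drop 2: T rot2 at col 1 lands with bottom-row=2; cleared 0 line(s) (total 0); column heights now [0 4 4 4 0], max=4
Drop 3: I rot1 at col 0 lands with bottom-row=0; cleared 0 line(s) (total 0); column heights now [4 4 4 4 0], max=4
Drop 4: S rot1 at col 1 lands with bottom-row=4; cleared 0 line(s) (total 0); column heights now [4 7 6 4 0], max=7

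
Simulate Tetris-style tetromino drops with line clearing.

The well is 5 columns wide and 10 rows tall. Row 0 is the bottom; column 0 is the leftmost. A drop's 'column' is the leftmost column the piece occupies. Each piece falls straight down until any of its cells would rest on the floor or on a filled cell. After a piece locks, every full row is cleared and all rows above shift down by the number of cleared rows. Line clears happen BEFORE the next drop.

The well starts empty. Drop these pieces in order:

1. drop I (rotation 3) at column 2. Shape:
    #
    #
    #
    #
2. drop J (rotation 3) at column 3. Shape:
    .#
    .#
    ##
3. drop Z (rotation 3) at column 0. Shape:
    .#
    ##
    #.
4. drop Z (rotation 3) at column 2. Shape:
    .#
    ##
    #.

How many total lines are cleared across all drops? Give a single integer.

Drop 1: I rot3 at col 2 lands with bottom-row=0; cleared 0 line(s) (total 0); column heights now [0 0 4 0 0], max=4
Drop 2: J rot3 at col 3 lands with bottom-row=0; cleared 0 line(s) (total 0); column heights now [0 0 4 1 3], max=4
Drop 3: Z rot3 at col 0 lands with bottom-row=0; cleared 0 line(s) (total 0); column heights now [2 3 4 1 3], max=4
Drop 4: Z rot3 at col 2 lands with bottom-row=4; cleared 0 line(s) (total 0); column heights now [2 3 6 7 3], max=7

Answer: 0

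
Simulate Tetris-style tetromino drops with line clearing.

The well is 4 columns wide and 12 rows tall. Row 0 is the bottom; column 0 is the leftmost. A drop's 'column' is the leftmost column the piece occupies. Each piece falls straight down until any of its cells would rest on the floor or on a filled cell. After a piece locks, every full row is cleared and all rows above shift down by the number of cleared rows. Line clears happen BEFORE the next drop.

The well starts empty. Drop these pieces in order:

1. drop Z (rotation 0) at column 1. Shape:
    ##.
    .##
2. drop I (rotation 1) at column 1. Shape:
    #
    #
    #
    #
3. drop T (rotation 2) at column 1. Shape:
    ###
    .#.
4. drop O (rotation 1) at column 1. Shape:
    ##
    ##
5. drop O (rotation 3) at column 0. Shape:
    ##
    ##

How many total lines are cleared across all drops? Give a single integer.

Answer: 0

Derivation:
Drop 1: Z rot0 at col 1 lands with bottom-row=0; cleared 0 line(s) (total 0); column heights now [0 2 2 1], max=2
Drop 2: I rot1 at col 1 lands with bottom-row=2; cleared 0 line(s) (total 0); column heights now [0 6 2 1], max=6
Drop 3: T rot2 at col 1 lands with bottom-row=5; cleared 0 line(s) (total 0); column heights now [0 7 7 7], max=7
Drop 4: O rot1 at col 1 lands with bottom-row=7; cleared 0 line(s) (total 0); column heights now [0 9 9 7], max=9
Drop 5: O rot3 at col 0 lands with bottom-row=9; cleared 0 line(s) (total 0); column heights now [11 11 9 7], max=11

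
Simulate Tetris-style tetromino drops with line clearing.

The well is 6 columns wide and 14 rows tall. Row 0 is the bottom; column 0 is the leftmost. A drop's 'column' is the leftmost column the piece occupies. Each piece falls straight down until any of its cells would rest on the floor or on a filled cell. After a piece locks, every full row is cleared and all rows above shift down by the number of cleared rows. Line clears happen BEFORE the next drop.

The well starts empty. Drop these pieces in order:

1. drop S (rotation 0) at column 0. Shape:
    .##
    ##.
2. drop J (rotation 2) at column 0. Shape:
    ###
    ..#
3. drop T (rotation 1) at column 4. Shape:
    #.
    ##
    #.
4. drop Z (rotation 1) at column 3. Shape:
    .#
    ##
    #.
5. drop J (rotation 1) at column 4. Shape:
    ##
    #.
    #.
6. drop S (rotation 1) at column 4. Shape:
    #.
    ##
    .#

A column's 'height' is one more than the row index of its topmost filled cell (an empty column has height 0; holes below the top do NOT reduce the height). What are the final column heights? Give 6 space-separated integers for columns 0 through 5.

Drop 1: S rot0 at col 0 lands with bottom-row=0; cleared 0 line(s) (total 0); column heights now [1 2 2 0 0 0], max=2
Drop 2: J rot2 at col 0 lands with bottom-row=2; cleared 0 line(s) (total 0); column heights now [4 4 4 0 0 0], max=4
Drop 3: T rot1 at col 4 lands with bottom-row=0; cleared 0 line(s) (total 0); column heights now [4 4 4 0 3 2], max=4
Drop 4: Z rot1 at col 3 lands with bottom-row=2; cleared 0 line(s) (total 0); column heights now [4 4 4 4 5 2], max=5
Drop 5: J rot1 at col 4 lands with bottom-row=5; cleared 0 line(s) (total 0); column heights now [4 4 4 4 8 8], max=8
Drop 6: S rot1 at col 4 lands with bottom-row=8; cleared 0 line(s) (total 0); column heights now [4 4 4 4 11 10], max=11

Answer: 4 4 4 4 11 10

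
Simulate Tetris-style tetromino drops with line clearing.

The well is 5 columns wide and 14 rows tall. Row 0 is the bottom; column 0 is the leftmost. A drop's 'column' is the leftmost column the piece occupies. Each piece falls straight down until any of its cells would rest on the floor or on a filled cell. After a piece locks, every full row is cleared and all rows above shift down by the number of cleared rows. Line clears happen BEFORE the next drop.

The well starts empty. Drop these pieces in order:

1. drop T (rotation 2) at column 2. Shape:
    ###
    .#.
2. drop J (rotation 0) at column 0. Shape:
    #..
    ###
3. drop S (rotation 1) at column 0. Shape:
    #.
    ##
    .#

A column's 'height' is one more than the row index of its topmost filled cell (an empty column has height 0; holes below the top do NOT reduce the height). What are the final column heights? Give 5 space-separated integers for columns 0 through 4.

Drop 1: T rot2 at col 2 lands with bottom-row=0; cleared 0 line(s) (total 0); column heights now [0 0 2 2 2], max=2
Drop 2: J rot0 at col 0 lands with bottom-row=2; cleared 0 line(s) (total 0); column heights now [4 3 3 2 2], max=4
Drop 3: S rot1 at col 0 lands with bottom-row=3; cleared 0 line(s) (total 0); column heights now [6 5 3 2 2], max=6

Answer: 6 5 3 2 2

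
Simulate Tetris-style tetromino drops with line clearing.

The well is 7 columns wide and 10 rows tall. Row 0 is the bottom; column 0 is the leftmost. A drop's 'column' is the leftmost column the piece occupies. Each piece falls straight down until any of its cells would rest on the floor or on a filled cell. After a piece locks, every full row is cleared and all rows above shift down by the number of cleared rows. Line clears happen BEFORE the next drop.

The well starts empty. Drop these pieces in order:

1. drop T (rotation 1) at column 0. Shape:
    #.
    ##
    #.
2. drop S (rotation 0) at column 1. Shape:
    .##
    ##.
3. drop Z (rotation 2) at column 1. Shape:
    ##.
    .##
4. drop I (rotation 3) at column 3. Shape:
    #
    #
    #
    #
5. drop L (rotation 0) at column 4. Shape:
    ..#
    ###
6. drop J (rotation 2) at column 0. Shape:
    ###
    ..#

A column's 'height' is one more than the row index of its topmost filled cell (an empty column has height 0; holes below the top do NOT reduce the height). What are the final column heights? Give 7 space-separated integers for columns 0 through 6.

Drop 1: T rot1 at col 0 lands with bottom-row=0; cleared 0 line(s) (total 0); column heights now [3 2 0 0 0 0 0], max=3
Drop 2: S rot0 at col 1 lands with bottom-row=2; cleared 0 line(s) (total 0); column heights now [3 3 4 4 0 0 0], max=4
Drop 3: Z rot2 at col 1 lands with bottom-row=4; cleared 0 line(s) (total 0); column heights now [3 6 6 5 0 0 0], max=6
Drop 4: I rot3 at col 3 lands with bottom-row=5; cleared 0 line(s) (total 0); column heights now [3 6 6 9 0 0 0], max=9
Drop 5: L rot0 at col 4 lands with bottom-row=0; cleared 0 line(s) (total 0); column heights now [3 6 6 9 1 1 2], max=9
Drop 6: J rot2 at col 0 lands with bottom-row=6; cleared 0 line(s) (total 0); column heights now [8 8 8 9 1 1 2], max=9

Answer: 8 8 8 9 1 1 2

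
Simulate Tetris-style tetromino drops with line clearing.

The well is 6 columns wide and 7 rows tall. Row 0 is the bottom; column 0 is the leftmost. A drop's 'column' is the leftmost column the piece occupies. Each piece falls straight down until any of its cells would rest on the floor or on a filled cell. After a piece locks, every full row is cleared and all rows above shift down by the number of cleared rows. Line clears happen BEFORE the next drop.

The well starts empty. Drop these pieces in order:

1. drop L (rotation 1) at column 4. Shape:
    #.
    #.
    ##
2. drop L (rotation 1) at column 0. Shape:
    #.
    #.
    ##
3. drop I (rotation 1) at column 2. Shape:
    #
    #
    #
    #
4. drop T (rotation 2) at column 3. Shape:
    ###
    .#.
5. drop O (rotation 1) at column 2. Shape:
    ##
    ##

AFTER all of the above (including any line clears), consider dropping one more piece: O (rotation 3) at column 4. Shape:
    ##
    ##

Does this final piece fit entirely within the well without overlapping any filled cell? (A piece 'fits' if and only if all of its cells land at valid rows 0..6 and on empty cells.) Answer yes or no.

Drop 1: L rot1 at col 4 lands with bottom-row=0; cleared 0 line(s) (total 0); column heights now [0 0 0 0 3 1], max=3
Drop 2: L rot1 at col 0 lands with bottom-row=0; cleared 0 line(s) (total 0); column heights now [3 1 0 0 3 1], max=3
Drop 3: I rot1 at col 2 lands with bottom-row=0; cleared 0 line(s) (total 0); column heights now [3 1 4 0 3 1], max=4
Drop 4: T rot2 at col 3 lands with bottom-row=3; cleared 0 line(s) (total 0); column heights now [3 1 4 5 5 5], max=5
Drop 5: O rot1 at col 2 lands with bottom-row=5; cleared 0 line(s) (total 0); column heights now [3 1 7 7 5 5], max=7
Test piece O rot3 at col 4 (width 2): heights before test = [3 1 7 7 5 5]; fits = True

Answer: yes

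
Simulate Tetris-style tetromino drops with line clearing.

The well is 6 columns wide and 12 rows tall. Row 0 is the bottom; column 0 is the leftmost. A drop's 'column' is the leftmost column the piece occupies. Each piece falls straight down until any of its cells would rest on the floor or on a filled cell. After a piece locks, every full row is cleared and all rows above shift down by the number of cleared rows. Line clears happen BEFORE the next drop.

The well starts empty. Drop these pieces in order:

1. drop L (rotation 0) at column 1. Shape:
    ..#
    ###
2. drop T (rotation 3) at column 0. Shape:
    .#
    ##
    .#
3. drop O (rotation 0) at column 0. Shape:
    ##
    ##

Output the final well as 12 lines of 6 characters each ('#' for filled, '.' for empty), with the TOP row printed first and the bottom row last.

Answer: ......
......
......
......
......
......
##....
##....
.#....
##....
.#.#..
.###..

Derivation:
Drop 1: L rot0 at col 1 lands with bottom-row=0; cleared 0 line(s) (total 0); column heights now [0 1 1 2 0 0], max=2
Drop 2: T rot3 at col 0 lands with bottom-row=1; cleared 0 line(s) (total 0); column heights now [3 4 1 2 0 0], max=4
Drop 3: O rot0 at col 0 lands with bottom-row=4; cleared 0 line(s) (total 0); column heights now [6 6 1 2 0 0], max=6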